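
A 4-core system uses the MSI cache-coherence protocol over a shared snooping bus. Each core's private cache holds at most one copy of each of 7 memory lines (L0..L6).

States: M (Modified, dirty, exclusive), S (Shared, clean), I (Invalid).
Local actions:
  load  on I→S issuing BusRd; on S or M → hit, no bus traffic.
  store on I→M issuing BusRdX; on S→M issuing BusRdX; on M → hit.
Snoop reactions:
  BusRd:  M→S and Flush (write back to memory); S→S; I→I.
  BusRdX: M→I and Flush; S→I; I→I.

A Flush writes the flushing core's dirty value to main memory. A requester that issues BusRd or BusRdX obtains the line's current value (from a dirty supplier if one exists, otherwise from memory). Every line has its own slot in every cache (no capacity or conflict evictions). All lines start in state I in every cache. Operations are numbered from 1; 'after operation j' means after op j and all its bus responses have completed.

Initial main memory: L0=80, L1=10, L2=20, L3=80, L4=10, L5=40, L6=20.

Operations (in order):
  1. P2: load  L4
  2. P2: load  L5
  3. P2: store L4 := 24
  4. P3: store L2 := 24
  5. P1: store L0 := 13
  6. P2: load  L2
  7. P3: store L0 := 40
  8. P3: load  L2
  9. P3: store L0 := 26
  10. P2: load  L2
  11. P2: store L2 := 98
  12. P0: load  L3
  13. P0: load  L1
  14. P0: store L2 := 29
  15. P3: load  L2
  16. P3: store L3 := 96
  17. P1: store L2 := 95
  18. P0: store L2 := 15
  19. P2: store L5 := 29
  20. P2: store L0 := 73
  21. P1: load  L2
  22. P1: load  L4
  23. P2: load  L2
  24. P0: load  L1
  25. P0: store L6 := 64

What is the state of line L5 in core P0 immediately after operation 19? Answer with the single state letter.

state = I

[1] P2: load  L4 | P0:I, P1:I, P2:S(10), P3:I | bus: BusRd
[2] P2: load  L5 | P0:I, P1:I, P2:S(40), P3:I | bus: BusRd
[3] P2: store L4 := 24 | P0:I, P1:I, P2:M(24), P3:I | bus: BusRdX
[4] P3: store L2 := 24 | P0:I, P1:I, P2:I, P3:M(24) | bus: BusRdX
[5] P1: store L0 := 13 | P0:I, P1:M(13), P2:I, P3:I | bus: BusRdX
[6] P2: load  L2 | P0:I, P1:I, P2:S(24), P3:S(24) | bus: BusRd,Flush
[7] P3: store L0 := 40 | P0:I, P1:I, P2:I, P3:M(40) | bus: BusRdX,Flush
[8] P3: load  L2 | P0:I, P1:I, P2:S(24), P3:S(24) | bus: none
[9] P3: store L0 := 26 | P0:I, P1:I, P2:I, P3:M(26) | bus: none
[10] P2: load  L2 | P0:I, P1:I, P2:S(24), P3:S(24) | bus: none
[11] P2: store L2 := 98 | P0:I, P1:I, P2:M(98), P3:I | bus: BusRdX
[12] P0: load  L3 | P0:S(80), P1:I, P2:I, P3:I | bus: BusRd
[13] P0: load  L1 | P0:S(10), P1:I, P2:I, P3:I | bus: BusRd
[14] P0: store L2 := 29 | P0:M(29), P1:I, P2:I, P3:I | bus: BusRdX,Flush
[15] P3: load  L2 | P0:S(29), P1:I, P2:I, P3:S(29) | bus: BusRd,Flush
[16] P3: store L3 := 96 | P0:I, P1:I, P2:I, P3:M(96) | bus: BusRdX
[17] P1: store L2 := 95 | P0:I, P1:M(95), P2:I, P3:I | bus: BusRdX
[18] P0: store L2 := 15 | P0:M(15), P1:I, P2:I, P3:I | bus: BusRdX,Flush
[19] P2: store L5 := 29 | P0:I, P1:I, P2:M(29), P3:I | bus: BusRdX
[20] P2: store L0 := 73 | P0:I, P1:I, P2:M(73), P3:I | bus: BusRdX,Flush
[21] P1: load  L2 | P0:S(15), P1:S(15), P2:I, P3:I | bus: BusRd,Flush
[22] P1: load  L4 | P0:I, P1:S(24), P2:S(24), P3:I | bus: BusRd,Flush
[23] P2: load  L2 | P0:S(15), P1:S(15), P2:S(15), P3:I | bus: BusRd
[24] P0: load  L1 | P0:S(10), P1:I, P2:I, P3:I | bus: none
[25] P0: store L6 := 64 | P0:M(64), P1:I, P2:I, P3:I | bus: BusRdX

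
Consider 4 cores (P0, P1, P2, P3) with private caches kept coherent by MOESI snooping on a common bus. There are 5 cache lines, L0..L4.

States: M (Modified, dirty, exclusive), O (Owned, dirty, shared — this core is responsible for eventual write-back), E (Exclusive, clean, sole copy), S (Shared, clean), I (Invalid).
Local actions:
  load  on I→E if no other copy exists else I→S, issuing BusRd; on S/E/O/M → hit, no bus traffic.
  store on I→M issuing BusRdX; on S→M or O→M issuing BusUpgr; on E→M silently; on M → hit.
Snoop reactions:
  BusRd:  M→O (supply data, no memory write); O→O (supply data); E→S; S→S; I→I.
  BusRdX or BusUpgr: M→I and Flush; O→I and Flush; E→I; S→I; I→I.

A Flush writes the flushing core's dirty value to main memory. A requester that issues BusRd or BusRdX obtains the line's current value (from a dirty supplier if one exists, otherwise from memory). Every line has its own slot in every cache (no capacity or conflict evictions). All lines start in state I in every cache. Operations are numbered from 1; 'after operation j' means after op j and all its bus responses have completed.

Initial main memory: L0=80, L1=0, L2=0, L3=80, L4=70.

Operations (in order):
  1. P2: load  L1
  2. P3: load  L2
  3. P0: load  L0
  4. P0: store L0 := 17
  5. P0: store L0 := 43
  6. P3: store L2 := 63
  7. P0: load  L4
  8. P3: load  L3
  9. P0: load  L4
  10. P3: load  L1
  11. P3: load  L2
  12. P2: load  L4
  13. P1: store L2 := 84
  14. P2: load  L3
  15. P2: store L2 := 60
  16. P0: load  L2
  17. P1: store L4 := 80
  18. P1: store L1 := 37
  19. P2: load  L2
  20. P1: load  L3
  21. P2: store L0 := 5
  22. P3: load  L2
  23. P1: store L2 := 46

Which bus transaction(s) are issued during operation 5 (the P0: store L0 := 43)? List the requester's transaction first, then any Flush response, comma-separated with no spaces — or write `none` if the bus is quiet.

bus = none

1. P2: load  L1  bus=[BusRd]  L1: P0=I P1=I P2=E P3=I  mem[L1]=0
2. P3: load  L2  bus=[BusRd]  L2: P0=I P1=I P2=I P3=E  mem[L2]=0
3. P0: load  L0  bus=[BusRd]  L0: P0=E P1=I P2=I P3=I  mem[L0]=80
4. P0: store L0 := 17  bus=[-]  L0: P0=M P1=I P2=I P3=I  mem[L0]=80
5. P0: store L0 := 43  bus=[-]  L0: P0=M P1=I P2=I P3=I  mem[L0]=80
6. P3: store L2 := 63  bus=[-]  L2: P0=I P1=I P2=I P3=M  mem[L2]=0
7. P0: load  L4  bus=[BusRd]  L4: P0=E P1=I P2=I P3=I  mem[L4]=70
8. P3: load  L3  bus=[BusRd]  L3: P0=I P1=I P2=I P3=E  mem[L3]=80
9. P0: load  L4  bus=[-]  L4: P0=E P1=I P2=I P3=I  mem[L4]=70
10. P3: load  L1  bus=[BusRd]  L1: P0=I P1=I P2=S P3=S  mem[L1]=0
11. P3: load  L2  bus=[-]  L2: P0=I P1=I P2=I P3=M  mem[L2]=0
12. P2: load  L4  bus=[BusRd]  L4: P0=S P1=I P2=S P3=I  mem[L4]=70
13. P1: store L2 := 84  bus=[BusRdX,Flush]  L2: P0=I P1=M P2=I P3=I  mem[L2]=63
14. P2: load  L3  bus=[BusRd]  L3: P0=I P1=I P2=S P3=S  mem[L3]=80
15. P2: store L2 := 60  bus=[BusRdX,Flush]  L2: P0=I P1=I P2=M P3=I  mem[L2]=84
16. P0: load  L2  bus=[BusRd]  L2: P0=S P1=I P2=O P3=I  mem[L2]=84
17. P1: store L4 := 80  bus=[BusRdX]  L4: P0=I P1=M P2=I P3=I  mem[L4]=70
18. P1: store L1 := 37  bus=[BusRdX]  L1: P0=I P1=M P2=I P3=I  mem[L1]=0
19. P2: load  L2  bus=[-]  L2: P0=S P1=I P2=O P3=I  mem[L2]=84
20. P1: load  L3  bus=[BusRd]  L3: P0=I P1=S P2=S P3=S  mem[L3]=80
21. P2: store L0 := 5  bus=[BusRdX,Flush]  L0: P0=I P1=I P2=M P3=I  mem[L0]=43
22. P3: load  L2  bus=[BusRd]  L2: P0=S P1=I P2=O P3=S  mem[L2]=84
23. P1: store L2 := 46  bus=[BusRdX,Flush]  L2: P0=I P1=M P2=I P3=I  mem[L2]=60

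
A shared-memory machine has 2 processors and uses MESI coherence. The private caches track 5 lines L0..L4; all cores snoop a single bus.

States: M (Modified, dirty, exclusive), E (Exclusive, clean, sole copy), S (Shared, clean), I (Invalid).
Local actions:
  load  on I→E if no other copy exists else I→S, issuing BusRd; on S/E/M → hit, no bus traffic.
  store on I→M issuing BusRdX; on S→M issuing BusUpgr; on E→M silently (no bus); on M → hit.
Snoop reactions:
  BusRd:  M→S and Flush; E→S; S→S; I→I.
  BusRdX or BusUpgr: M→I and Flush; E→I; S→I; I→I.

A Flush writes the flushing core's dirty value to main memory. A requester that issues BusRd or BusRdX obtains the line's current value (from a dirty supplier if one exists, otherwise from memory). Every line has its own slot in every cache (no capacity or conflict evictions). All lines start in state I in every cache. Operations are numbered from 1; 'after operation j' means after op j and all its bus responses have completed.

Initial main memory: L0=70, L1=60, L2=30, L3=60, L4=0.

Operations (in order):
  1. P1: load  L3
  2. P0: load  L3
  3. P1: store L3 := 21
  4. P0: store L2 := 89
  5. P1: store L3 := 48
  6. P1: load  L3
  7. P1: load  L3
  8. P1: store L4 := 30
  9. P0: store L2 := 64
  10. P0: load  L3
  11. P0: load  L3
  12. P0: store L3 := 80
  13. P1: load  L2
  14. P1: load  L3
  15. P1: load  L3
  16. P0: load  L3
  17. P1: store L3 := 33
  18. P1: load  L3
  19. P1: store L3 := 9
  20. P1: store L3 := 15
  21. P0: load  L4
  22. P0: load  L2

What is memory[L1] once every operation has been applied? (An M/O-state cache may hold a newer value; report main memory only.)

[1] P1: load  L3 | P0:I, P1:E(60) | bus: BusRd
[2] P0: load  L3 | P0:S(60), P1:S(60) | bus: BusRd
[3] P1: store L3 := 21 | P0:I, P1:M(21) | bus: BusUpgr
[4] P0: store L2 := 89 | P0:M(89), P1:I | bus: BusRdX
[5] P1: store L3 := 48 | P0:I, P1:M(48) | bus: none
[6] P1: load  L3 | P0:I, P1:M(48) | bus: none
[7] P1: load  L3 | P0:I, P1:M(48) | bus: none
[8] P1: store L4 := 30 | P0:I, P1:M(30) | bus: BusRdX
[9] P0: store L2 := 64 | P0:M(64), P1:I | bus: none
[10] P0: load  L3 | P0:S(48), P1:S(48) | bus: BusRd,Flush
[11] P0: load  L3 | P0:S(48), P1:S(48) | bus: none
[12] P0: store L3 := 80 | P0:M(80), P1:I | bus: BusUpgr
[13] P1: load  L2 | P0:S(64), P1:S(64) | bus: BusRd,Flush
[14] P1: load  L3 | P0:S(80), P1:S(80) | bus: BusRd,Flush
[15] P1: load  L3 | P0:S(80), P1:S(80) | bus: none
[16] P0: load  L3 | P0:S(80), P1:S(80) | bus: none
[17] P1: store L3 := 33 | P0:I, P1:M(33) | bus: BusUpgr
[18] P1: load  L3 | P0:I, P1:M(33) | bus: none
[19] P1: store L3 := 9 | P0:I, P1:M(9) | bus: none
[20] P1: store L3 := 15 | P0:I, P1:M(15) | bus: none
[21] P0: load  L4 | P0:S(30), P1:S(30) | bus: BusRd,Flush
[22] P0: load  L2 | P0:S(64), P1:S(64) | bus: none

memory[L1] = 60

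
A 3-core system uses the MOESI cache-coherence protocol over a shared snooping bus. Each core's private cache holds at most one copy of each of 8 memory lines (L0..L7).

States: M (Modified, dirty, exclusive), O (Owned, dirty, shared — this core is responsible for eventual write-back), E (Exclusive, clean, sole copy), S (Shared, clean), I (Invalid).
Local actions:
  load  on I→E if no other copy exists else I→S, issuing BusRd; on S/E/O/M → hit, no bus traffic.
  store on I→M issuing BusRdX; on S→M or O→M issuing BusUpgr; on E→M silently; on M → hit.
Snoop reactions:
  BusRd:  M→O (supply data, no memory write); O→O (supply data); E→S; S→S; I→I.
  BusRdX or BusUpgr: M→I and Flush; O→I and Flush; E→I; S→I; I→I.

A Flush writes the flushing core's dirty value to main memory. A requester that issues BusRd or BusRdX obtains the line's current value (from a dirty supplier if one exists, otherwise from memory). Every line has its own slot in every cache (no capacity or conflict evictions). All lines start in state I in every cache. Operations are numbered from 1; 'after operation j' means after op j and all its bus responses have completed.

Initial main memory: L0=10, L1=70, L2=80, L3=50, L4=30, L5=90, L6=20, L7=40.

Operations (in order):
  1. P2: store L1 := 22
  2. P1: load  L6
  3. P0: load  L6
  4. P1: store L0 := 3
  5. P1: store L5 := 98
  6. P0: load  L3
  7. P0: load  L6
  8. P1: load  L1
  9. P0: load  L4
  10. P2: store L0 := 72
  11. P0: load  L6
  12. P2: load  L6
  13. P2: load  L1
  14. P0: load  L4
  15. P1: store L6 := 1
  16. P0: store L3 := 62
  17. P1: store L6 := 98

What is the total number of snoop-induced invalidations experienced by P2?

invalidations = 1

  op1 P2: store L1 := 22 → I/I/M on L1; bus BusRdX; mem=70
  op2 P1: load  L6 → I/E/I on L6; bus BusRd; mem=20
  op3 P0: load  L6 → S/S/I on L6; bus BusRd; mem=20
  op4 P1: store L0 := 3 → I/M/I on L0; bus BusRdX; mem=10
  op5 P1: store L5 := 98 → I/M/I on L5; bus BusRdX; mem=90
  op6 P0: load  L3 → E/I/I on L3; bus BusRd; mem=50
  op7 P0: load  L6 → S/S/I on L6; bus (none); mem=20
  op8 P1: load  L1 → I/S/O on L1; bus BusRd; mem=70
  op9 P0: load  L4 → E/I/I on L4; bus BusRd; mem=30
  op10 P2: store L0 := 72 → I/I/M on L0; bus BusRdX Flush; mem=3
  op11 P0: load  L6 → S/S/I on L6; bus (none); mem=20
  op12 P2: load  L6 → S/S/S on L6; bus BusRd; mem=20
  op13 P2: load  L1 → I/S/O on L1; bus (none); mem=70
  op14 P0: load  L4 → E/I/I on L4; bus (none); mem=30
  op15 P1: store L6 := 1 → I/M/I on L6; bus BusUpgr; mem=20
  op16 P0: store L3 := 62 → M/I/I on L3; bus (none); mem=50
  op17 P1: store L6 := 98 → I/M/I on L6; bus (none); mem=20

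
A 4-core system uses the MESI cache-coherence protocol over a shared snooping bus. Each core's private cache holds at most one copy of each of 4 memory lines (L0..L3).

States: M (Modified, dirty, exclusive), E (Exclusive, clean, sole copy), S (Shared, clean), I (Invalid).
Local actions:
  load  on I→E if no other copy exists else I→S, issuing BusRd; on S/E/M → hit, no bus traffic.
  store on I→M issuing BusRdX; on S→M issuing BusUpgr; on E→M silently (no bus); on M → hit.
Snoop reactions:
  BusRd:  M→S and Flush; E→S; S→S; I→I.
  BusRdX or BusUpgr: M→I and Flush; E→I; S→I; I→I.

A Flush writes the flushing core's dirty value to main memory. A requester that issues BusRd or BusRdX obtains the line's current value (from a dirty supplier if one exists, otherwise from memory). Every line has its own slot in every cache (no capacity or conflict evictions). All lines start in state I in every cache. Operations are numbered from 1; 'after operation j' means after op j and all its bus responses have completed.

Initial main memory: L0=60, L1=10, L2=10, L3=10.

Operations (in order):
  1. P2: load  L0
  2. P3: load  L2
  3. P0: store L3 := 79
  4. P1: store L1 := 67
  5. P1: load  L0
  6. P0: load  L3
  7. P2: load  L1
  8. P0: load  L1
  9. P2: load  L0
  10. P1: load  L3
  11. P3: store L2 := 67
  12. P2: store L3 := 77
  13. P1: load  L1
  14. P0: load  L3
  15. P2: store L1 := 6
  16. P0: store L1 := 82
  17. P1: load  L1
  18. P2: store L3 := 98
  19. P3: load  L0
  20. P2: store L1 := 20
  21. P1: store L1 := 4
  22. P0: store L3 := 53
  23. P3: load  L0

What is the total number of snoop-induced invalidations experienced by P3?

1. P2: load  L0  bus=[BusRd]  L0: P0=I P1=I P2=E P3=I  mem[L0]=60
2. P3: load  L2  bus=[BusRd]  L2: P0=I P1=I P2=I P3=E  mem[L2]=10
3. P0: store L3 := 79  bus=[BusRdX]  L3: P0=M P1=I P2=I P3=I  mem[L3]=10
4. P1: store L1 := 67  bus=[BusRdX]  L1: P0=I P1=M P2=I P3=I  mem[L1]=10
5. P1: load  L0  bus=[BusRd]  L0: P0=I P1=S P2=S P3=I  mem[L0]=60
6. P0: load  L3  bus=[-]  L3: P0=M P1=I P2=I P3=I  mem[L3]=10
7. P2: load  L1  bus=[BusRd,Flush]  L1: P0=I P1=S P2=S P3=I  mem[L1]=67
8. P0: load  L1  bus=[BusRd]  L1: P0=S P1=S P2=S P3=I  mem[L1]=67
9. P2: load  L0  bus=[-]  L0: P0=I P1=S P2=S P3=I  mem[L0]=60
10. P1: load  L3  bus=[BusRd,Flush]  L3: P0=S P1=S P2=I P3=I  mem[L3]=79
11. P3: store L2 := 67  bus=[-]  L2: P0=I P1=I P2=I P3=M  mem[L2]=10
12. P2: store L3 := 77  bus=[BusRdX]  L3: P0=I P1=I P2=M P3=I  mem[L3]=79
13. P1: load  L1  bus=[-]  L1: P0=S P1=S P2=S P3=I  mem[L1]=67
14. P0: load  L3  bus=[BusRd,Flush]  L3: P0=S P1=I P2=S P3=I  mem[L3]=77
15. P2: store L1 := 6  bus=[BusUpgr]  L1: P0=I P1=I P2=M P3=I  mem[L1]=67
16. P0: store L1 := 82  bus=[BusRdX,Flush]  L1: P0=M P1=I P2=I P3=I  mem[L1]=6
17. P1: load  L1  bus=[BusRd,Flush]  L1: P0=S P1=S P2=I P3=I  mem[L1]=82
18. P2: store L3 := 98  bus=[BusUpgr]  L3: P0=I P1=I P2=M P3=I  mem[L3]=77
19. P3: load  L0  bus=[BusRd]  L0: P0=I P1=S P2=S P3=S  mem[L0]=60
20. P2: store L1 := 20  bus=[BusRdX]  L1: P0=I P1=I P2=M P3=I  mem[L1]=82
21. P1: store L1 := 4  bus=[BusRdX,Flush]  L1: P0=I P1=M P2=I P3=I  mem[L1]=20
22. P0: store L3 := 53  bus=[BusRdX,Flush]  L3: P0=M P1=I P2=I P3=I  mem[L3]=98
23. P3: load  L0  bus=[-]  L0: P0=I P1=S P2=S P3=S  mem[L0]=60

invalidations = 0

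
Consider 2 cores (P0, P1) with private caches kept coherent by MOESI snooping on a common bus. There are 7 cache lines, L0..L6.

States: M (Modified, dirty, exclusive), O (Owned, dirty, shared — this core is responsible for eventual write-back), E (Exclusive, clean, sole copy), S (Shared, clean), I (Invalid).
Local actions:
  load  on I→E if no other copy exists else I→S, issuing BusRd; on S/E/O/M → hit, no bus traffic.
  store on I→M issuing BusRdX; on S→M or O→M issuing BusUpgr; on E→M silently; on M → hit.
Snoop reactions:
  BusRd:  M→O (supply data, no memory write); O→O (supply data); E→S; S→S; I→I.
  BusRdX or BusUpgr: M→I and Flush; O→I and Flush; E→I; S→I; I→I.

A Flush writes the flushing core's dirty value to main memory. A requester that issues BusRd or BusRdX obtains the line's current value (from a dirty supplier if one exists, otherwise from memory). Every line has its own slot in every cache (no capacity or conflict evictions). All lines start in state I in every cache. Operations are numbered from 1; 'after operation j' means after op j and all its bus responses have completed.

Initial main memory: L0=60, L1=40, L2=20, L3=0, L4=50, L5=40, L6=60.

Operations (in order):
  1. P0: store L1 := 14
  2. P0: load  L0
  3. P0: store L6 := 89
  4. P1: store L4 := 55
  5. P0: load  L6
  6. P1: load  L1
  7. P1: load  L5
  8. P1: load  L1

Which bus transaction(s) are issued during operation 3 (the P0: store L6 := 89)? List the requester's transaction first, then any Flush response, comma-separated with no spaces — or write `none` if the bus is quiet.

bus = BusRdX

1. P0: store L1 := 14  bus=[BusRdX]  L1: P0=M P1=I  mem[L1]=40
2. P0: load  L0  bus=[BusRd]  L0: P0=E P1=I  mem[L0]=60
3. P0: store L6 := 89  bus=[BusRdX]  L6: P0=M P1=I  mem[L6]=60
4. P1: store L4 := 55  bus=[BusRdX]  L4: P0=I P1=M  mem[L4]=50
5. P0: load  L6  bus=[-]  L6: P0=M P1=I  mem[L6]=60
6. P1: load  L1  bus=[BusRd]  L1: P0=O P1=S  mem[L1]=40
7. P1: load  L5  bus=[BusRd]  L5: P0=I P1=E  mem[L5]=40
8. P1: load  L1  bus=[-]  L1: P0=O P1=S  mem[L1]=40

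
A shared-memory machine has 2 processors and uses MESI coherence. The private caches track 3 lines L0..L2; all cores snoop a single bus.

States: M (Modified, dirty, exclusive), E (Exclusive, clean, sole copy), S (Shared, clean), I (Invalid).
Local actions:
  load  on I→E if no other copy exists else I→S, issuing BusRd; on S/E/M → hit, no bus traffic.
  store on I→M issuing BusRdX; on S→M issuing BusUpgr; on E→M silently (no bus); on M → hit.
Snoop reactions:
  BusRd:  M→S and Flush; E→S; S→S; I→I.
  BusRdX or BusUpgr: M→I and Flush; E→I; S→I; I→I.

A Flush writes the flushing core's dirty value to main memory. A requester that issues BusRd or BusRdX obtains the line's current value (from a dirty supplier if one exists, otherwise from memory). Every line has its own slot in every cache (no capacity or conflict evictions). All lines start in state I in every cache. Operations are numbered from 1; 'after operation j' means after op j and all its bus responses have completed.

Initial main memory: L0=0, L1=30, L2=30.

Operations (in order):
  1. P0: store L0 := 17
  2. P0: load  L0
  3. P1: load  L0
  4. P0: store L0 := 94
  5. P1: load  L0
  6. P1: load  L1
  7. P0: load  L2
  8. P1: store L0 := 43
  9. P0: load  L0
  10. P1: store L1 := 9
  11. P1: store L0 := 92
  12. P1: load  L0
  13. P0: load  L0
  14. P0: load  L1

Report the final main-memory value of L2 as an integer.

step 1: P0: store L0 := 17  ⟶  MI  (L0)  txn=BusRdX  M[L0]=0
step 2: P0: load  L0  ⟶  MI  (L0)  txn=∅  M[L0]=0
step 3: P1: load  L0  ⟶  SS  (L0)  txn=BusRd+Flush  M[L0]=17
step 4: P0: store L0 := 94  ⟶  MI  (L0)  txn=BusUpgr  M[L0]=17
step 5: P1: load  L0  ⟶  SS  (L0)  txn=BusRd+Flush  M[L0]=94
step 6: P1: load  L1  ⟶  IE  (L1)  txn=BusRd  M[L1]=30
step 7: P0: load  L2  ⟶  EI  (L2)  txn=BusRd  M[L2]=30
step 8: P1: store L0 := 43  ⟶  IM  (L0)  txn=BusUpgr  M[L0]=94
step 9: P0: load  L0  ⟶  SS  (L0)  txn=BusRd+Flush  M[L0]=43
step 10: P1: store L1 := 9  ⟶  IM  (L1)  txn=∅  M[L1]=30
step 11: P1: store L0 := 92  ⟶  IM  (L0)  txn=BusUpgr  M[L0]=43
step 12: P1: load  L0  ⟶  IM  (L0)  txn=∅  M[L0]=43
step 13: P0: load  L0  ⟶  SS  (L0)  txn=BusRd+Flush  M[L0]=92
step 14: P0: load  L1  ⟶  SS  (L1)  txn=BusRd+Flush  M[L1]=9

memory[L2] = 30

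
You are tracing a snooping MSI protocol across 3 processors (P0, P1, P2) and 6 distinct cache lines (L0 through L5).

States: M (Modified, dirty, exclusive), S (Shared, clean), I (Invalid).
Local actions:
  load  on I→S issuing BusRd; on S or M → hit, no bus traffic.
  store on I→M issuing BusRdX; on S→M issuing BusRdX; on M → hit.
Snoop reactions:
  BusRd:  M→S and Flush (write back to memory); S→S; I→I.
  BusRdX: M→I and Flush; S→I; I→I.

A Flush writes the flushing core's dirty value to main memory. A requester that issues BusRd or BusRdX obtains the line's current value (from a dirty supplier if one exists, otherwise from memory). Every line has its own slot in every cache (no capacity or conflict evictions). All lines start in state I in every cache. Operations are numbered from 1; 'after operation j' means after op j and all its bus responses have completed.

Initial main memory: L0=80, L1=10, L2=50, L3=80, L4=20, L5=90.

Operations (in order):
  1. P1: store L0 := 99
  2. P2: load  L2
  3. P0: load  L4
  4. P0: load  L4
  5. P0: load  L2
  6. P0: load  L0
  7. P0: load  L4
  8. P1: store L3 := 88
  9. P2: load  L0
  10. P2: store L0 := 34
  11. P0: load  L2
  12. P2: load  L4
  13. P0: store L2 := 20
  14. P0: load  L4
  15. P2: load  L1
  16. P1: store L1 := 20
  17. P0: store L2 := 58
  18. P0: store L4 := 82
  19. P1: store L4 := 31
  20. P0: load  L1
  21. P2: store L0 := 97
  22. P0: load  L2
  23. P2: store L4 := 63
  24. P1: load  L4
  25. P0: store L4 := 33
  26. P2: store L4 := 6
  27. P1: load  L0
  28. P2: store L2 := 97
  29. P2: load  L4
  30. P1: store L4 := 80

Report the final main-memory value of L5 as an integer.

memory[L5] = 90

[1] P1: store L0 := 99 | P0:I, P1:M(99), P2:I | bus: BusRdX
[2] P2: load  L2 | P0:I, P1:I, P2:S(50) | bus: BusRd
[3] P0: load  L4 | P0:S(20), P1:I, P2:I | bus: BusRd
[4] P0: load  L4 | P0:S(20), P1:I, P2:I | bus: none
[5] P0: load  L2 | P0:S(50), P1:I, P2:S(50) | bus: BusRd
[6] P0: load  L0 | P0:S(99), P1:S(99), P2:I | bus: BusRd,Flush
[7] P0: load  L4 | P0:S(20), P1:I, P2:I | bus: none
[8] P1: store L3 := 88 | P0:I, P1:M(88), P2:I | bus: BusRdX
[9] P2: load  L0 | P0:S(99), P1:S(99), P2:S(99) | bus: BusRd
[10] P2: store L0 := 34 | P0:I, P1:I, P2:M(34) | bus: BusRdX
[11] P0: load  L2 | P0:S(50), P1:I, P2:S(50) | bus: none
[12] P2: load  L4 | P0:S(20), P1:I, P2:S(20) | bus: BusRd
[13] P0: store L2 := 20 | P0:M(20), P1:I, P2:I | bus: BusRdX
[14] P0: load  L4 | P0:S(20), P1:I, P2:S(20) | bus: none
[15] P2: load  L1 | P0:I, P1:I, P2:S(10) | bus: BusRd
[16] P1: store L1 := 20 | P0:I, P1:M(20), P2:I | bus: BusRdX
[17] P0: store L2 := 58 | P0:M(58), P1:I, P2:I | bus: none
[18] P0: store L4 := 82 | P0:M(82), P1:I, P2:I | bus: BusRdX
[19] P1: store L4 := 31 | P0:I, P1:M(31), P2:I | bus: BusRdX,Flush
[20] P0: load  L1 | P0:S(20), P1:S(20), P2:I | bus: BusRd,Flush
[21] P2: store L0 := 97 | P0:I, P1:I, P2:M(97) | bus: none
[22] P0: load  L2 | P0:M(58), P1:I, P2:I | bus: none
[23] P2: store L4 := 63 | P0:I, P1:I, P2:M(63) | bus: BusRdX,Flush
[24] P1: load  L4 | P0:I, P1:S(63), P2:S(63) | bus: BusRd,Flush
[25] P0: store L4 := 33 | P0:M(33), P1:I, P2:I | bus: BusRdX
[26] P2: store L4 := 6 | P0:I, P1:I, P2:M(6) | bus: BusRdX,Flush
[27] P1: load  L0 | P0:I, P1:S(97), P2:S(97) | bus: BusRd,Flush
[28] P2: store L2 := 97 | P0:I, P1:I, P2:M(97) | bus: BusRdX,Flush
[29] P2: load  L4 | P0:I, P1:I, P2:M(6) | bus: none
[30] P1: store L4 := 80 | P0:I, P1:M(80), P2:I | bus: BusRdX,Flush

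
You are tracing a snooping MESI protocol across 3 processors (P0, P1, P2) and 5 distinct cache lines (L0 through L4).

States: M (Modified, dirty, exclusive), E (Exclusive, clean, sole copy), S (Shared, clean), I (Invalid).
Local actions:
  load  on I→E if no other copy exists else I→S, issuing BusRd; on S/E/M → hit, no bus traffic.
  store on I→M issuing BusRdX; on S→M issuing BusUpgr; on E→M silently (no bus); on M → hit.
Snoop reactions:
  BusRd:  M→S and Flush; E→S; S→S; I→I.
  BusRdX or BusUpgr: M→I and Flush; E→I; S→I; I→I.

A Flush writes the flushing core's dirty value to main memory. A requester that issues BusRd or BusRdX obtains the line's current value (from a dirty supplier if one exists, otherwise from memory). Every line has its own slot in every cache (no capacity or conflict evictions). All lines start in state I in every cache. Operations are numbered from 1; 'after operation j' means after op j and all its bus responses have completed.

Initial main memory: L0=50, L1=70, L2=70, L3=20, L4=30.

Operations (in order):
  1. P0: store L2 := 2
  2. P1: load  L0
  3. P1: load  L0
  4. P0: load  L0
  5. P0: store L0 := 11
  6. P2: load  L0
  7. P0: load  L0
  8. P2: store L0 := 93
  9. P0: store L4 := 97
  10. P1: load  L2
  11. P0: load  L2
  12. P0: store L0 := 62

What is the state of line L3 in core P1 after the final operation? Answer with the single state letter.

state = I

[1] P0: store L2 := 2 | P0:M(2), P1:I, P2:I | bus: BusRdX
[2] P1: load  L0 | P0:I, P1:E(50), P2:I | bus: BusRd
[3] P1: load  L0 | P0:I, P1:E(50), P2:I | bus: none
[4] P0: load  L0 | P0:S(50), P1:S(50), P2:I | bus: BusRd
[5] P0: store L0 := 11 | P0:M(11), P1:I, P2:I | bus: BusUpgr
[6] P2: load  L0 | P0:S(11), P1:I, P2:S(11) | bus: BusRd,Flush
[7] P0: load  L0 | P0:S(11), P1:I, P2:S(11) | bus: none
[8] P2: store L0 := 93 | P0:I, P1:I, P2:M(93) | bus: BusUpgr
[9] P0: store L4 := 97 | P0:M(97), P1:I, P2:I | bus: BusRdX
[10] P1: load  L2 | P0:S(2), P1:S(2), P2:I | bus: BusRd,Flush
[11] P0: load  L2 | P0:S(2), P1:S(2), P2:I | bus: none
[12] P0: store L0 := 62 | P0:M(62), P1:I, P2:I | bus: BusRdX,Flush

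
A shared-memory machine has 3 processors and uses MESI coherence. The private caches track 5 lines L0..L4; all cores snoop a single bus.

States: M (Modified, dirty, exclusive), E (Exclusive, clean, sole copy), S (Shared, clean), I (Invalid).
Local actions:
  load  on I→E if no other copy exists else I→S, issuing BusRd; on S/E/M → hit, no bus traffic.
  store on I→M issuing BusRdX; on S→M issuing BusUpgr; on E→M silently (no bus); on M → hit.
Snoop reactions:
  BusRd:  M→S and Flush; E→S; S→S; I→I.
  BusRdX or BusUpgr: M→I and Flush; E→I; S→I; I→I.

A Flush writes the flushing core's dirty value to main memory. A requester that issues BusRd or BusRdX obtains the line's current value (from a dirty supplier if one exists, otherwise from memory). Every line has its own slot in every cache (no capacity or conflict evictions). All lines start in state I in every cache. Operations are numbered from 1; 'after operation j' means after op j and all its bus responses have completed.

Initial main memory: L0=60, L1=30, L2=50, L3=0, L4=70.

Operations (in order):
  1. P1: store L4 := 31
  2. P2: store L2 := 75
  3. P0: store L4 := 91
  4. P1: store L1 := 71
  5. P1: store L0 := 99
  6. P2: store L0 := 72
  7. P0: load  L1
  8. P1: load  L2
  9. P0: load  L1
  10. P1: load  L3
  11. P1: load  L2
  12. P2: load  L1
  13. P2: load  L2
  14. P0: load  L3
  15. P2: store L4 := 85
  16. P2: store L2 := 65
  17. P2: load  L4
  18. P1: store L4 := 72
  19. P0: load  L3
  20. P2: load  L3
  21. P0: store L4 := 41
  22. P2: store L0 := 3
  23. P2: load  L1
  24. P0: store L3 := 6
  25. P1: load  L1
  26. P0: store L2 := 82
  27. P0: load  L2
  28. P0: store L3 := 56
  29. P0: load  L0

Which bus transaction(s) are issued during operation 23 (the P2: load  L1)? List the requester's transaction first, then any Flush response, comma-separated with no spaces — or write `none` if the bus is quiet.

step 1: P1: store L4 := 31  ⟶  IMI  (L4)  txn=BusRdX  M[L4]=70
step 2: P2: store L2 := 75  ⟶  IIM  (L2)  txn=BusRdX  M[L2]=50
step 3: P0: store L4 := 91  ⟶  MII  (L4)  txn=BusRdX+Flush  M[L4]=31
step 4: P1: store L1 := 71  ⟶  IMI  (L1)  txn=BusRdX  M[L1]=30
step 5: P1: store L0 := 99  ⟶  IMI  (L0)  txn=BusRdX  M[L0]=60
step 6: P2: store L0 := 72  ⟶  IIM  (L0)  txn=BusRdX+Flush  M[L0]=99
step 7: P0: load  L1  ⟶  SSI  (L1)  txn=BusRd+Flush  M[L1]=71
step 8: P1: load  L2  ⟶  ISS  (L2)  txn=BusRd+Flush  M[L2]=75
step 9: P0: load  L1  ⟶  SSI  (L1)  txn=∅  M[L1]=71
step 10: P1: load  L3  ⟶  IEI  (L3)  txn=BusRd  M[L3]=0
step 11: P1: load  L2  ⟶  ISS  (L2)  txn=∅  M[L2]=75
step 12: P2: load  L1  ⟶  SSS  (L1)  txn=BusRd  M[L1]=71
step 13: P2: load  L2  ⟶  ISS  (L2)  txn=∅  M[L2]=75
step 14: P0: load  L3  ⟶  SSI  (L3)  txn=BusRd  M[L3]=0
step 15: P2: store L4 := 85  ⟶  IIM  (L4)  txn=BusRdX+Flush  M[L4]=91
step 16: P2: store L2 := 65  ⟶  IIM  (L2)  txn=BusUpgr  M[L2]=75
step 17: P2: load  L4  ⟶  IIM  (L4)  txn=∅  M[L4]=91
step 18: P1: store L4 := 72  ⟶  IMI  (L4)  txn=BusRdX+Flush  M[L4]=85
step 19: P0: load  L3  ⟶  SSI  (L3)  txn=∅  M[L3]=0
step 20: P2: load  L3  ⟶  SSS  (L3)  txn=BusRd  M[L3]=0
step 21: P0: store L4 := 41  ⟶  MII  (L4)  txn=BusRdX+Flush  M[L4]=72
step 22: P2: store L0 := 3  ⟶  IIM  (L0)  txn=∅  M[L0]=99
step 23: P2: load  L1  ⟶  SSS  (L1)  txn=∅  M[L1]=71
step 24: P0: store L3 := 6  ⟶  MII  (L3)  txn=BusUpgr  M[L3]=0
step 25: P1: load  L1  ⟶  SSS  (L1)  txn=∅  M[L1]=71
step 26: P0: store L2 := 82  ⟶  MII  (L2)  txn=BusRdX+Flush  M[L2]=65
step 27: P0: load  L2  ⟶  MII  (L2)  txn=∅  M[L2]=65
step 28: P0: store L3 := 56  ⟶  MII  (L3)  txn=∅  M[L3]=0
step 29: P0: load  L0  ⟶  SIS  (L0)  txn=BusRd+Flush  M[L0]=3

bus = none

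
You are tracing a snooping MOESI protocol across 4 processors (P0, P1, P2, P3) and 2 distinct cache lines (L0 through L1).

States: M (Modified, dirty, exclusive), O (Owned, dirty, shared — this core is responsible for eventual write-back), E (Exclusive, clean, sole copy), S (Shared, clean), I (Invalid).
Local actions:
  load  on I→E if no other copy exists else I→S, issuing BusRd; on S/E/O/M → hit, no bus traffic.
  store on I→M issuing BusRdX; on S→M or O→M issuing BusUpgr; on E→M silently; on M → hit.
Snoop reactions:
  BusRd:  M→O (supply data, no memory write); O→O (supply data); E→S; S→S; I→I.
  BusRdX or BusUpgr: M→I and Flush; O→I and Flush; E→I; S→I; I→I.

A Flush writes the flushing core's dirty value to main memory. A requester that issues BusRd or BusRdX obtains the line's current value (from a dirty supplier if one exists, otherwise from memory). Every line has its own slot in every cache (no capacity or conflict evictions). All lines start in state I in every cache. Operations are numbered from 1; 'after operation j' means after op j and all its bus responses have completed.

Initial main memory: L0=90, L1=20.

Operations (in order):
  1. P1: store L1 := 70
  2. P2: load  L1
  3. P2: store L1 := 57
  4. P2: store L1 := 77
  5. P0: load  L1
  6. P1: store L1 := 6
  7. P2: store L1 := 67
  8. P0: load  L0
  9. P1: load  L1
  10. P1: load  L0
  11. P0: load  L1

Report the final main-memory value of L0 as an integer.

  op1 P1: store L1 := 70 → I/M/I/I on L1; bus BusRdX; mem=20
  op2 P2: load  L1 → I/O/S/I on L1; bus BusRd; mem=20
  op3 P2: store L1 := 57 → I/I/M/I on L1; bus BusUpgr Flush; mem=70
  op4 P2: store L1 := 77 → I/I/M/I on L1; bus (none); mem=70
  op5 P0: load  L1 → S/I/O/I on L1; bus BusRd; mem=70
  op6 P1: store L1 := 6 → I/M/I/I on L1; bus BusRdX Flush; mem=77
  op7 P2: store L1 := 67 → I/I/M/I on L1; bus BusRdX Flush; mem=6
  op8 P0: load  L0 → E/I/I/I on L0; bus BusRd; mem=90
  op9 P1: load  L1 → I/S/O/I on L1; bus BusRd; mem=6
  op10 P1: load  L0 → S/S/I/I on L0; bus BusRd; mem=90
  op11 P0: load  L1 → S/S/O/I on L1; bus BusRd; mem=6

memory[L0] = 90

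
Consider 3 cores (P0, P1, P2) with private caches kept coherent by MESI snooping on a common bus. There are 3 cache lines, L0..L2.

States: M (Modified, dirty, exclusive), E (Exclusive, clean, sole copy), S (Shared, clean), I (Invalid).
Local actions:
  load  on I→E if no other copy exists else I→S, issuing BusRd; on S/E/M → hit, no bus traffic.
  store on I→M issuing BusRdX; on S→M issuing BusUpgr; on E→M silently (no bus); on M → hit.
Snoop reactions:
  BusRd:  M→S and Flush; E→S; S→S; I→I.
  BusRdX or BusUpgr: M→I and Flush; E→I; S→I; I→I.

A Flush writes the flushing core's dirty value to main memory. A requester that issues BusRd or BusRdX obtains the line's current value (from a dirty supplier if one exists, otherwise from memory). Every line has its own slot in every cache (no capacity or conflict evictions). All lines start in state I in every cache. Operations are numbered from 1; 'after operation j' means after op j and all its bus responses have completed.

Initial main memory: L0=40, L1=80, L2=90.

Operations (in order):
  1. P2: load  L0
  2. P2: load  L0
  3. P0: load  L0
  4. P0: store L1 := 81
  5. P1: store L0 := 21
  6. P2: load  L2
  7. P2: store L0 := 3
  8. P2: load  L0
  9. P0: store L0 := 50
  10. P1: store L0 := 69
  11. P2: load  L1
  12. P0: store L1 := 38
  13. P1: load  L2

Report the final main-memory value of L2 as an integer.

memory[L2] = 90

1. P2: load  L0  bus=[BusRd]  L0: P0=I P1=I P2=E  mem[L0]=40
2. P2: load  L0  bus=[-]  L0: P0=I P1=I P2=E  mem[L0]=40
3. P0: load  L0  bus=[BusRd]  L0: P0=S P1=I P2=S  mem[L0]=40
4. P0: store L1 := 81  bus=[BusRdX]  L1: P0=M P1=I P2=I  mem[L1]=80
5. P1: store L0 := 21  bus=[BusRdX]  L0: P0=I P1=M P2=I  mem[L0]=40
6. P2: load  L2  bus=[BusRd]  L2: P0=I P1=I P2=E  mem[L2]=90
7. P2: store L0 := 3  bus=[BusRdX,Flush]  L0: P0=I P1=I P2=M  mem[L0]=21
8. P2: load  L0  bus=[-]  L0: P0=I P1=I P2=M  mem[L0]=21
9. P0: store L0 := 50  bus=[BusRdX,Flush]  L0: P0=M P1=I P2=I  mem[L0]=3
10. P1: store L0 := 69  bus=[BusRdX,Flush]  L0: P0=I P1=M P2=I  mem[L0]=50
11. P2: load  L1  bus=[BusRd,Flush]  L1: P0=S P1=I P2=S  mem[L1]=81
12. P0: store L1 := 38  bus=[BusUpgr]  L1: P0=M P1=I P2=I  mem[L1]=81
13. P1: load  L2  bus=[BusRd]  L2: P0=I P1=S P2=S  mem[L2]=90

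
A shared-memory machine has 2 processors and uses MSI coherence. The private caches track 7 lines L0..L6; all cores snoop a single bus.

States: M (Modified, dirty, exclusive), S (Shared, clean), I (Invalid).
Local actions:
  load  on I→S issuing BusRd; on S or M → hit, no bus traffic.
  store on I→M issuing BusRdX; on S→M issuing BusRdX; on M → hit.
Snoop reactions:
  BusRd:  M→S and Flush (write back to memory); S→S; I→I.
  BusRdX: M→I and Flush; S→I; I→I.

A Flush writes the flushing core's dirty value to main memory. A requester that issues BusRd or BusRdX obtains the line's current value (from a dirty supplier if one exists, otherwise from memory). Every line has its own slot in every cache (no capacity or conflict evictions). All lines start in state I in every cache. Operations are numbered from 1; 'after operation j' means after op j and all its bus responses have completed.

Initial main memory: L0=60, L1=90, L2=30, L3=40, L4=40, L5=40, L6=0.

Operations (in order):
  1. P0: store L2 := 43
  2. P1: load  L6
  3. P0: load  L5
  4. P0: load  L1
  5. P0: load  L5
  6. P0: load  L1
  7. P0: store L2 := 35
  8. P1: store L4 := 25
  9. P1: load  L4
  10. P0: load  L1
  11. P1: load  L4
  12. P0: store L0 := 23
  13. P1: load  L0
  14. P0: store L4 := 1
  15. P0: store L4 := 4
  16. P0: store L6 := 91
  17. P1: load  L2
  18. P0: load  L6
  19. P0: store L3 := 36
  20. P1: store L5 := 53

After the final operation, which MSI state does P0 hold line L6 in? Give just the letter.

state = M

  op1 P0: store L2 := 43 → M/I on L2; bus BusRdX; mem=30
  op2 P1: load  L6 → I/S on L6; bus BusRd; mem=0
  op3 P0: load  L5 → S/I on L5; bus BusRd; mem=40
  op4 P0: load  L1 → S/I on L1; bus BusRd; mem=90
  op5 P0: load  L5 → S/I on L5; bus (none); mem=40
  op6 P0: load  L1 → S/I on L1; bus (none); mem=90
  op7 P0: store L2 := 35 → M/I on L2; bus (none); mem=30
  op8 P1: store L4 := 25 → I/M on L4; bus BusRdX; mem=40
  op9 P1: load  L4 → I/M on L4; bus (none); mem=40
  op10 P0: load  L1 → S/I on L1; bus (none); mem=90
  op11 P1: load  L4 → I/M on L4; bus (none); mem=40
  op12 P0: store L0 := 23 → M/I on L0; bus BusRdX; mem=60
  op13 P1: load  L0 → S/S on L0; bus BusRd Flush; mem=23
  op14 P0: store L4 := 1 → M/I on L4; bus BusRdX Flush; mem=25
  op15 P0: store L4 := 4 → M/I on L4; bus (none); mem=25
  op16 P0: store L6 := 91 → M/I on L6; bus BusRdX; mem=0
  op17 P1: load  L2 → S/S on L2; bus BusRd Flush; mem=35
  op18 P0: load  L6 → M/I on L6; bus (none); mem=0
  op19 P0: store L3 := 36 → M/I on L3; bus BusRdX; mem=40
  op20 P1: store L5 := 53 → I/M on L5; bus BusRdX; mem=40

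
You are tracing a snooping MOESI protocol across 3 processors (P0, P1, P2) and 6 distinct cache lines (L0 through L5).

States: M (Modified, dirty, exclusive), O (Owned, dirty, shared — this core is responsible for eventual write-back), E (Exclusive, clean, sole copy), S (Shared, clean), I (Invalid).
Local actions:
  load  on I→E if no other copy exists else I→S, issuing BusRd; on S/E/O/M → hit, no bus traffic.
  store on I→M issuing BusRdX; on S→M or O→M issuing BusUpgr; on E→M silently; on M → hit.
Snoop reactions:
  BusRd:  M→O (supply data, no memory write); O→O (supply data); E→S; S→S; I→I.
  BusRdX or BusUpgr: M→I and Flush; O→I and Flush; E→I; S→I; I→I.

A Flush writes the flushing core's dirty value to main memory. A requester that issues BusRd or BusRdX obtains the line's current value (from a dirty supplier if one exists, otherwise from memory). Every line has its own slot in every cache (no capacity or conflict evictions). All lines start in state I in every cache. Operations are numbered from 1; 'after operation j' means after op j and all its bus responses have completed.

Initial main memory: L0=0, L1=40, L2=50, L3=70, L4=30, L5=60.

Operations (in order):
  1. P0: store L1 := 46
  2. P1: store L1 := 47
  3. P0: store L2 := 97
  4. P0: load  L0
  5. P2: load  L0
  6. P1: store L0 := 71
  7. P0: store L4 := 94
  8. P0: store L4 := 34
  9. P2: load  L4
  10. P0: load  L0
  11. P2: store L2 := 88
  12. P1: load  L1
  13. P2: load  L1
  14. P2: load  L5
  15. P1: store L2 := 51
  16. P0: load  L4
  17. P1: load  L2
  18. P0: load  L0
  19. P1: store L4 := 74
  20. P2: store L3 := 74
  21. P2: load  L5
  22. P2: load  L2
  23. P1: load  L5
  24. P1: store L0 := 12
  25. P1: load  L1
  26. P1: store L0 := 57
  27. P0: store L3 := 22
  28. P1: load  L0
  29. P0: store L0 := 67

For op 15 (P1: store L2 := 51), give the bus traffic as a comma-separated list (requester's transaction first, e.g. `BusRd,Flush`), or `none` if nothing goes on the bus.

bus = BusRdX,Flush

step 1: P0: store L1 := 46  ⟶  MII  (L1)  txn=BusRdX  M[L1]=40
step 2: P1: store L1 := 47  ⟶  IMI  (L1)  txn=BusRdX+Flush  M[L1]=46
step 3: P0: store L2 := 97  ⟶  MII  (L2)  txn=BusRdX  M[L2]=50
step 4: P0: load  L0  ⟶  EII  (L0)  txn=BusRd  M[L0]=0
step 5: P2: load  L0  ⟶  SIS  (L0)  txn=BusRd  M[L0]=0
step 6: P1: store L0 := 71  ⟶  IMI  (L0)  txn=BusRdX  M[L0]=0
step 7: P0: store L4 := 94  ⟶  MII  (L4)  txn=BusRdX  M[L4]=30
step 8: P0: store L4 := 34  ⟶  MII  (L4)  txn=∅  M[L4]=30
step 9: P2: load  L4  ⟶  OIS  (L4)  txn=BusRd  M[L4]=30
step 10: P0: load  L0  ⟶  SOI  (L0)  txn=BusRd  M[L0]=0
step 11: P2: store L2 := 88  ⟶  IIM  (L2)  txn=BusRdX+Flush  M[L2]=97
step 12: P1: load  L1  ⟶  IMI  (L1)  txn=∅  M[L1]=46
step 13: P2: load  L1  ⟶  IOS  (L1)  txn=BusRd  M[L1]=46
step 14: P2: load  L5  ⟶  IIE  (L5)  txn=BusRd  M[L5]=60
step 15: P1: store L2 := 51  ⟶  IMI  (L2)  txn=BusRdX+Flush  M[L2]=88
step 16: P0: load  L4  ⟶  OIS  (L4)  txn=∅  M[L4]=30
step 17: P1: load  L2  ⟶  IMI  (L2)  txn=∅  M[L2]=88
step 18: P0: load  L0  ⟶  SOI  (L0)  txn=∅  M[L0]=0
step 19: P1: store L4 := 74  ⟶  IMI  (L4)  txn=BusRdX+Flush  M[L4]=34
step 20: P2: store L3 := 74  ⟶  IIM  (L3)  txn=BusRdX  M[L3]=70
step 21: P2: load  L5  ⟶  IIE  (L5)  txn=∅  M[L5]=60
step 22: P2: load  L2  ⟶  IOS  (L2)  txn=BusRd  M[L2]=88
step 23: P1: load  L5  ⟶  ISS  (L5)  txn=BusRd  M[L5]=60
step 24: P1: store L0 := 12  ⟶  IMI  (L0)  txn=BusUpgr  M[L0]=0
step 25: P1: load  L1  ⟶  IOS  (L1)  txn=∅  M[L1]=46
step 26: P1: store L0 := 57  ⟶  IMI  (L0)  txn=∅  M[L0]=0
step 27: P0: store L3 := 22  ⟶  MII  (L3)  txn=BusRdX+Flush  M[L3]=74
step 28: P1: load  L0  ⟶  IMI  (L0)  txn=∅  M[L0]=0
step 29: P0: store L0 := 67  ⟶  MII  (L0)  txn=BusRdX+Flush  M[L0]=57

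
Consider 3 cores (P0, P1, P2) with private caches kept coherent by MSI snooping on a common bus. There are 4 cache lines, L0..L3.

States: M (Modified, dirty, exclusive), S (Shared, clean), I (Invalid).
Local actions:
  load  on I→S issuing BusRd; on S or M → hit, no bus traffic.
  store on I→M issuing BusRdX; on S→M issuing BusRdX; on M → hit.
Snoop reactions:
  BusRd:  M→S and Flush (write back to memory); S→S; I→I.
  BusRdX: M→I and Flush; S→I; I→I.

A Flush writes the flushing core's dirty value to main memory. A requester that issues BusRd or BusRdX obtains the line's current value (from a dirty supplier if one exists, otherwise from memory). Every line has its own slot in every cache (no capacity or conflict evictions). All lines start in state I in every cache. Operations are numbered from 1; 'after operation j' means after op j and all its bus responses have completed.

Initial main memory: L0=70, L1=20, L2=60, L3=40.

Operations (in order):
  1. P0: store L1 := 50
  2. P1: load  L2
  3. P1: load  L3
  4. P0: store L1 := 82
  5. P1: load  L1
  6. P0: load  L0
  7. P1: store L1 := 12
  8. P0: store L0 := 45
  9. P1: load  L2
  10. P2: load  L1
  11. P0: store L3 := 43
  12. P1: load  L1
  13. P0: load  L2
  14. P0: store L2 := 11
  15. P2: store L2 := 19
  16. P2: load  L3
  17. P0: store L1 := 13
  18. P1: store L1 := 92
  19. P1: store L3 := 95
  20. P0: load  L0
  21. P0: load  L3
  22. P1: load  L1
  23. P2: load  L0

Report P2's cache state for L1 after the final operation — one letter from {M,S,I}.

step 1: P0: store L1 := 50  ⟶  MII  (L1)  txn=BusRdX  M[L1]=20
step 2: P1: load  L2  ⟶  ISI  (L2)  txn=BusRd  M[L2]=60
step 3: P1: load  L3  ⟶  ISI  (L3)  txn=BusRd  M[L3]=40
step 4: P0: store L1 := 82  ⟶  MII  (L1)  txn=∅  M[L1]=20
step 5: P1: load  L1  ⟶  SSI  (L1)  txn=BusRd+Flush  M[L1]=82
step 6: P0: load  L0  ⟶  SII  (L0)  txn=BusRd  M[L0]=70
step 7: P1: store L1 := 12  ⟶  IMI  (L1)  txn=BusRdX  M[L1]=82
step 8: P0: store L0 := 45  ⟶  MII  (L0)  txn=BusRdX  M[L0]=70
step 9: P1: load  L2  ⟶  ISI  (L2)  txn=∅  M[L2]=60
step 10: P2: load  L1  ⟶  ISS  (L1)  txn=BusRd+Flush  M[L1]=12
step 11: P0: store L3 := 43  ⟶  MII  (L3)  txn=BusRdX  M[L3]=40
step 12: P1: load  L1  ⟶  ISS  (L1)  txn=∅  M[L1]=12
step 13: P0: load  L2  ⟶  SSI  (L2)  txn=BusRd  M[L2]=60
step 14: P0: store L2 := 11  ⟶  MII  (L2)  txn=BusRdX  M[L2]=60
step 15: P2: store L2 := 19  ⟶  IIM  (L2)  txn=BusRdX+Flush  M[L2]=11
step 16: P2: load  L3  ⟶  SIS  (L3)  txn=BusRd+Flush  M[L3]=43
step 17: P0: store L1 := 13  ⟶  MII  (L1)  txn=BusRdX  M[L1]=12
step 18: P1: store L1 := 92  ⟶  IMI  (L1)  txn=BusRdX+Flush  M[L1]=13
step 19: P1: store L3 := 95  ⟶  IMI  (L3)  txn=BusRdX  M[L3]=43
step 20: P0: load  L0  ⟶  MII  (L0)  txn=∅  M[L0]=70
step 21: P0: load  L3  ⟶  SSI  (L3)  txn=BusRd+Flush  M[L3]=95
step 22: P1: load  L1  ⟶  IMI  (L1)  txn=∅  M[L1]=13
step 23: P2: load  L0  ⟶  SIS  (L0)  txn=BusRd+Flush  M[L0]=45

state = I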